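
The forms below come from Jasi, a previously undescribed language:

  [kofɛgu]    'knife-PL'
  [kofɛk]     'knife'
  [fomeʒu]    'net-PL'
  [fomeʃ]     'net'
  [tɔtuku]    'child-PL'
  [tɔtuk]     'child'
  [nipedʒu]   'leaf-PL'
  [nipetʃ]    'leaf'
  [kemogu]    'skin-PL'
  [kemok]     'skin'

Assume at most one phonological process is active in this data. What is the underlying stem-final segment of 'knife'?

/g/

In [kofɛgu] and [kofɛk] the final segment of 'knife' alternates: [g] ~ [k].
The stem 'child' ([tɔtuku], [tɔtuk]) shows [k] unchanged in both environments, so [k] cannot be basic with [g] derived before the PL suffix.
So /g/ is underlying, and a rule of word-final obstruent devoicing — voiced obstruents become voiceless word-finally — gives [k].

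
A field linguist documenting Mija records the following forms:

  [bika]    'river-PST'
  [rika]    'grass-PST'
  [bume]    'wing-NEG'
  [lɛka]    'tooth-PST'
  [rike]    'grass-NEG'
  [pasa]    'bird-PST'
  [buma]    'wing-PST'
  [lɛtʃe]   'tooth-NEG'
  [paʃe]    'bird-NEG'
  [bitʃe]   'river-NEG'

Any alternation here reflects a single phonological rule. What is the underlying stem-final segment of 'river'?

/tʃ/

The stem for 'river' ends in [tʃ] in [bitʃe] but [k] in [bika].
If /k/ were underlying and a rule turned it into [tʃ] before the NEG suffix, 'grass' would also alternate; but it has [k] in both [rike] and [rika].
The underlying segment must be /tʃ/; palato-alveolar /tʃ/ and /ʃ/ become [k] and [s] when no front vowel follows, yielding [k] there.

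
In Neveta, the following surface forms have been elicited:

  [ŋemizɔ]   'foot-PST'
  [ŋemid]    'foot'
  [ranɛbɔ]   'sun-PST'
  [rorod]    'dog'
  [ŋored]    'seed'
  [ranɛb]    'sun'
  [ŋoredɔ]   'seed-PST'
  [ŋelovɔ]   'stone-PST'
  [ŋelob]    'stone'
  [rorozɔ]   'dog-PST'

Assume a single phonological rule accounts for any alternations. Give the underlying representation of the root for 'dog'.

The root 'dog' surfaces as [rorozɔ] and [rorod], with a stem-final [z] ~ [d] alternation.
If /d/ were underlying and a rule turned it into [z] before the PST suffix, 'seed' would also alternate; but it has [d] in both [ŋoredɔ] and [ŋored].
Therefore /z/ is basic and [d] is derived by word-final hardening (voiced fricatives become stops word-finally).
Hence 'dog' is /roroz/ underlyingly.

/roroz/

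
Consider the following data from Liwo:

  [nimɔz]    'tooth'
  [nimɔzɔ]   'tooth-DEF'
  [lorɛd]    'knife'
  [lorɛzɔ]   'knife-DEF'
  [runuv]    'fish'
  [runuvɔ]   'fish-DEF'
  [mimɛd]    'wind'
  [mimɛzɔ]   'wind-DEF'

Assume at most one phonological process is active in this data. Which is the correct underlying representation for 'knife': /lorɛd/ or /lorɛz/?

/lorɛd/

In [lorɛd] and [lorɛzɔ] the final segment of 'knife' alternates: [d] ~ [z].
If /z/ were underlying and a rule turned it into [d] in isolation, 'tooth' would also alternate; but it has [z] in both [nimɔz] and [nimɔzɔ].
Therefore /d/ is basic and [z] is derived by intervocalic spirantization (voiced stops become fricatives between vowels).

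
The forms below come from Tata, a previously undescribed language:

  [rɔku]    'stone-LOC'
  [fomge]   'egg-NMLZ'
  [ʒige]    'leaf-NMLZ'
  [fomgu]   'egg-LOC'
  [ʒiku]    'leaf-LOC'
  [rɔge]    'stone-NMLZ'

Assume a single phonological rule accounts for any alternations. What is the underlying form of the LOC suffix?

The LOC suffix surfaces as [-gu] and [-ku], depending on the final segment of the stem.
The NMLZ suffix, which begins with [g], is invariant after every stem; so [g] is not altered by any rule here.
The LOC suffix is therefore /-ku/ underlyingly, with post-nasal voicing: voiceless stops become voiced after a nasal.

/-ku/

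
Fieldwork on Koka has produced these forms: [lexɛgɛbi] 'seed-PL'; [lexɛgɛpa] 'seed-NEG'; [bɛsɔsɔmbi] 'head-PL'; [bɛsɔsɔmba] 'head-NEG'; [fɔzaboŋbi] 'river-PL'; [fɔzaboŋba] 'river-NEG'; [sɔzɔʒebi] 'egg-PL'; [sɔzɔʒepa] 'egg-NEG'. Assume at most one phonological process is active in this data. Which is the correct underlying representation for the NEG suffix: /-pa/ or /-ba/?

The NEG morpheme has two allomorphs, [-ba] and [-pa].
The PL suffix, which begins with [b], is invariant after every stem; so [b] is not altered by any rule here.
The NEG suffix is therefore /-pa/ underlyingly, with post-nasal voicing: voiceless stops become voiced after a nasal.

/-pa/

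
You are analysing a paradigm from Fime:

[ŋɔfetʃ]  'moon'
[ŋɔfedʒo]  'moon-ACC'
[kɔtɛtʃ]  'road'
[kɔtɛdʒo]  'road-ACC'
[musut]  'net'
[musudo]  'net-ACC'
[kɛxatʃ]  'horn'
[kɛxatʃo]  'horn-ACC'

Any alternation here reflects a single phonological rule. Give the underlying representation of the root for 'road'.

'road' shows [tʃ] ~ [dʒ] at the end of the stem ([kɔtɛtʃ] vs [kɔtɛdʒo]).
Compare 'horn', with invariant [tʃ] in [kɛxatʃ] and [kɛxatʃo]: an analysis with underlying /tʃ/ and a rule producing [dʒ] before the ACC suffix would wrongly predict alternation here too.
Therefore /dʒ/ is basic and [tʃ] is derived by word-final obstruent devoicing (voiced obstruents become voiceless word-finally).

/kɔtɛdʒ/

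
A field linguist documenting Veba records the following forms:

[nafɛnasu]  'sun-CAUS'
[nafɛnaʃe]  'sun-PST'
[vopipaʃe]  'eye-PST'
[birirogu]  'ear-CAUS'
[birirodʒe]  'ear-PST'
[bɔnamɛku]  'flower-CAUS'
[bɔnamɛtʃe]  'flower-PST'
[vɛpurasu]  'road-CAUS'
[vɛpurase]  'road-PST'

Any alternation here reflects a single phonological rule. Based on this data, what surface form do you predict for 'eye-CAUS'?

'sun' shows [s] ~ [ʃ] at the end of the stem ([nafɛnasu] vs [nafɛnaʃe]).
But 'road' keeps [s] in both environments ([vɛpurasu], [vɛpurase]), so there is no rule changing /s/ to [ʃ] before the PST suffix.
Therefore /ʃ/ is basic and [s] is derived by depalatalization (palato-alveolar /tʃ/, /dʒ/ and /ʃ/ become [k], [g] and [s] when no front vowel follows).
The one attested form of 'eye', [vopipaʃe], shows underlying /vopipaʃ/. Applying the same rule when no front vowel follows gives [vopipasu].

[vopipasu]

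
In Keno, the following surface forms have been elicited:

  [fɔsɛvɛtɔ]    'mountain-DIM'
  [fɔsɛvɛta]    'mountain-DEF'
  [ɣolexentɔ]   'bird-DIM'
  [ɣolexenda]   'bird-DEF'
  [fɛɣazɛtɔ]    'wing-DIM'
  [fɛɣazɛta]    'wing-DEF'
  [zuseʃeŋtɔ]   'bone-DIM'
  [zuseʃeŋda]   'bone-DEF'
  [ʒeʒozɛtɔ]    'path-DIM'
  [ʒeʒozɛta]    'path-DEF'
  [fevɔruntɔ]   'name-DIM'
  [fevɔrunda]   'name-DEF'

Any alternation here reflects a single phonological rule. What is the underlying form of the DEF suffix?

/-da/

The DEF suffix surfaces as [-da] and [-ta], depending on the final segment of the stem.
The DIM suffix, which begins with [t], is invariant after every stem; so [t] is not altered by any rule here.
The DEF suffix is therefore /-da/ underlyingly, with post-vocalic devoicing: voiced stops become voiceless after a vowel.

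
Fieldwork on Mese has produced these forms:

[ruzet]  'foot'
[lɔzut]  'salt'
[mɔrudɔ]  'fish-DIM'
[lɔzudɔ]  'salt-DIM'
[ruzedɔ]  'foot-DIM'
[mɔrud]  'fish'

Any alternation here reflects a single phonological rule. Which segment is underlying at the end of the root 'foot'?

The root 'foot' surfaces as [ruzedɔ] and [ruzet], with a stem-final [d] ~ [t] alternation.
The stem 'fish' ([mɔrudɔ], [mɔrud]) shows [d] unchanged in both environments, so [d] cannot be basic with [t] derived in isolation.
The alternation reflects intervocalic voicing: voiceless stops become voiced between vowels. /t/ is underlying.

/t/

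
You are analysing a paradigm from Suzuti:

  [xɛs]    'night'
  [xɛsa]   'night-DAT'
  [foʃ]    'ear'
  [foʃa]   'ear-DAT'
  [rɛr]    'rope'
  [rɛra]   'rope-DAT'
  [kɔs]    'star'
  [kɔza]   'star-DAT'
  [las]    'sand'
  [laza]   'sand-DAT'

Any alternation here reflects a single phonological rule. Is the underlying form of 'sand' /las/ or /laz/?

/laz/

The stem for 'sand' ends in [s] in [las] but [z] in [laza].
But 'night' keeps [s] in both environments ([xɛs], [xɛsa]), so there is no rule changing /s/ to [z] before the DAT suffix.
Therefore /z/ is basic and [s] is derived by word-final obstruent devoicing (voiced obstruents become voiceless word-finally).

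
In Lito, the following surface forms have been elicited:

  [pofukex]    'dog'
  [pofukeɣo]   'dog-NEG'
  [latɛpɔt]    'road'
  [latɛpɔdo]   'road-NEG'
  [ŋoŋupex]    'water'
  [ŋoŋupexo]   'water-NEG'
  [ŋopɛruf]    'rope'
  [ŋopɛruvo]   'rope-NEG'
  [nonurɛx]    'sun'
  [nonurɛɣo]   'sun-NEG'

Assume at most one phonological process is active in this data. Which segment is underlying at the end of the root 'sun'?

'sun' shows [x] ~ [ɣ] at the end of the stem ([nonurɛx] vs [nonurɛɣo]).
If /x/ were underlying and a rule turned it into [ɣ] before the NEG suffix, 'water' would also alternate; but it has [x] in both [ŋoŋupex] and [ŋoŋupexo].
The underlying segment must be /ɣ/; voiced obstruents become voiceless word-finally, yielding [x] there.

/ɣ/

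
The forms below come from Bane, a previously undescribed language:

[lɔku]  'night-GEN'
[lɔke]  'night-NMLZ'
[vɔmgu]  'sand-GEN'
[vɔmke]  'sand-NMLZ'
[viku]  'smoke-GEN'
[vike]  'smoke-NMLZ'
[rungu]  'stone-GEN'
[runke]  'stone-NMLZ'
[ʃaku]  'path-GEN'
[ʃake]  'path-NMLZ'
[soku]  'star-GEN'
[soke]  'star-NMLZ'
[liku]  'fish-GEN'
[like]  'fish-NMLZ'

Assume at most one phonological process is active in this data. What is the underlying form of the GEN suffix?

The GEN morpheme has two allomorphs, [-gu] and [-ku].
By contrast the NMLZ suffix keeps its initial [k] throughout — that segment must be underlying.
So the underlying form is /-gu/, and voiced stops become voiceless after a vowel.

/-gu/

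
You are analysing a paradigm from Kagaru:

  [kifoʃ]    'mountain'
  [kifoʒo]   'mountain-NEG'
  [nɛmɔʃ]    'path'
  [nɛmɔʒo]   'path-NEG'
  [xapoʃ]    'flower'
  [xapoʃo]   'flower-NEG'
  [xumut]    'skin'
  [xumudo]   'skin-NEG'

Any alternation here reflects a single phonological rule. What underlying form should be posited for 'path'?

'path' shows [ʃ] ~ [ʒ] at the end of the stem ([nɛmɔʃ] vs [nɛmɔʒo]).
The stem 'flower' ([xapoʃ], [xapoʃo]) shows [ʃ] unchanged in both environments, so [ʃ] cannot be basic with [ʒ] derived before the NEG suffix.
So /ʒ/ is underlying, and a rule of word-final obstruent devoicing — voiced obstruents become voiceless word-finally — gives [ʃ].

/nɛmɔʒ/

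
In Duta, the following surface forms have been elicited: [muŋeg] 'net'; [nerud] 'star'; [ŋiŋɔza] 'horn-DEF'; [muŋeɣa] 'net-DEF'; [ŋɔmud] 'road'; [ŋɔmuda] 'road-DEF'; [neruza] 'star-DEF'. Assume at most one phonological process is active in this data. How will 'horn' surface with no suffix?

[ŋiŋɔd]

'star' shows [z] ~ [d] at the end of the stem ([neruza] vs [nerud]).
But 'road' keeps [d] in both environments ([ŋɔmuda], [ŋɔmud]), so there is no rule changing /d/ to [z] before the DEF suffix.
So /z/ is underlying, and a rule of word-final hardening — voiced fricatives become stops word-finally — gives [d].
The one attested form of 'horn', [ŋiŋɔza], shows underlying /ŋiŋɔz/. Applying the same rule word-finally gives [ŋiŋɔd].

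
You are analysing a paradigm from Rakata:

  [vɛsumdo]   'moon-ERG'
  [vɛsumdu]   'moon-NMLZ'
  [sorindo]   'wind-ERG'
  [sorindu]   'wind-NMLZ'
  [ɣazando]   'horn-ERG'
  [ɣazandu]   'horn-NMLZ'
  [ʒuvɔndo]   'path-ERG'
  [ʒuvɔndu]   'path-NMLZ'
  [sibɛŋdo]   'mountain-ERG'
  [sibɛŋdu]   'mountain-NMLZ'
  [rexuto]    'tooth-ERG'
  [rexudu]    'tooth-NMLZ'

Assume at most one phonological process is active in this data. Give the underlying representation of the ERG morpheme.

/-to/

The ERG morpheme has two allomorphs, [-do] and [-to].
By contrast the NMLZ suffix keeps its initial [d] throughout — that segment must be underlying.
The ERG suffix is therefore /-to/ underlyingly, with post-nasal voicing: voiceless stops become voiced after a nasal.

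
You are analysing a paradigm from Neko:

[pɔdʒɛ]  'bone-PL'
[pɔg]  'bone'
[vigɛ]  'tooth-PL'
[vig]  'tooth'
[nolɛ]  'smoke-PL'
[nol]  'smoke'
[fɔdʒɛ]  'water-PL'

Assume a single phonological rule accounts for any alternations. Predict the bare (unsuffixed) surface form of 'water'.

'bone' shows [dʒ] ~ [g] at the end of the stem ([pɔdʒɛ] vs [pɔg]).
The stem 'tooth' ([vigɛ], [vig]) shows [g] unchanged in both environments, so [g] cannot be basic with [dʒ] derived before the PL suffix.
Therefore /dʒ/ is basic and [g] is derived by depalatalization (palato-alveolar /dʒ/ becomes [g] when no front vowel follows).
The one attested form of 'water', [fɔdʒɛ], shows underlying /fɔdʒ/. Applying the same rule when no front vowel follows gives [fɔg].

[fɔg]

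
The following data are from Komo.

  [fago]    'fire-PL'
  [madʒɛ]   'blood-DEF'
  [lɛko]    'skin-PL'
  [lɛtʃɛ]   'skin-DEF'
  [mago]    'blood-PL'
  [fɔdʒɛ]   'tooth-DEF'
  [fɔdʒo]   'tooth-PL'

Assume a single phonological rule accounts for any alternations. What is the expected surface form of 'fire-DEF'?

In [madʒɛ] and [mago] the final segment of 'blood' alternates: [dʒ] ~ [g].
Compare 'tooth', with invariant [dʒ] in [fɔdʒɛ] and [fɔdʒo]: an analysis with underlying /dʒ/ and a rule producing [g] before the PL suffix would wrongly predict alternation here too.
The alternation reflects palatalization before a front vowel: /k/ and /g/ become palato-alveolar [tʃ] and [dʒ] before a front vowel. /g/ is underlying.
The one attested form of 'fire', [fago], shows underlying /fag/. Applying the same rule before a front vowel gives [fadʒɛ].

[fadʒɛ]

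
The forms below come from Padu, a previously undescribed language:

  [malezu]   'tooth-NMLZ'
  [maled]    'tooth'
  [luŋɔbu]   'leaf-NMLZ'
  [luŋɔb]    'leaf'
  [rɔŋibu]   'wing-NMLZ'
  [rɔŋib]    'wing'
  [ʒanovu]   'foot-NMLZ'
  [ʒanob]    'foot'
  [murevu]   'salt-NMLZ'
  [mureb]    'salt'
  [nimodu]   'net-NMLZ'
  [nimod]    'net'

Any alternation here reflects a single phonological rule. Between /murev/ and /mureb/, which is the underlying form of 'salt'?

/murev/

The root 'salt' surfaces as [murevu] and [mureb], with a stem-final [v] ~ [b] alternation.
But 'leaf' keeps [b] in both environments ([luŋɔbu], [luŋɔb]), so there is no rule changing /b/ to [v] before the NMLZ suffix.
So /v/ is underlying, and a rule of word-final hardening — voiced fricatives become stops word-finally — gives [b].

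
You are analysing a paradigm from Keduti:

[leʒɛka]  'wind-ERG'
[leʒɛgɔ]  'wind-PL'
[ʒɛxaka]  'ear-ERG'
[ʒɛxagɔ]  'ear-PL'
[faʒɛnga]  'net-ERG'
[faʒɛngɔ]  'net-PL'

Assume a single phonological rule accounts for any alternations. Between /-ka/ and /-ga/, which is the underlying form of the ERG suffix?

The ERG morpheme has two allomorphs, [-ga] and [-ka].
By contrast the PL suffix keeps its initial [g] throughout — that segment must be underlying.
The ERG suffix is therefore /-ka/ underlyingly, with post-nasal voicing: voiceless stops become voiced after a nasal.

/-ka/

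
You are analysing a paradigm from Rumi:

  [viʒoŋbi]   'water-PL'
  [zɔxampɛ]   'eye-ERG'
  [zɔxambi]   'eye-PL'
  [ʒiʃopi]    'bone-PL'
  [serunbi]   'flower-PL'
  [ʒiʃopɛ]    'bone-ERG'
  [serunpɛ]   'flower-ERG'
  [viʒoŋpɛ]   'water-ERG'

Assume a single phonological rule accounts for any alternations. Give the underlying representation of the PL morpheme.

/-bi/

The PL suffix surfaces as [-bi] and [-pi], depending on the final segment of the stem.
The ERG suffix, which begins with [p], is invariant after every stem; so [p] is not altered by any rule here.
The PL suffix is therefore /-bi/ underlyingly, with post-vocalic devoicing: voiced stops become voiceless after a vowel.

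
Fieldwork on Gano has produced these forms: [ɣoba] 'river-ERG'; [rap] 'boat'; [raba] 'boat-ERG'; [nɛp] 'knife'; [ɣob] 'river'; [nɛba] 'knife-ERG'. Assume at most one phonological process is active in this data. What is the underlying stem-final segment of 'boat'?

/p/

In [raba] and [rap] the final segment of 'boat' alternates: [b] ~ [p].
If /b/ were underlying and a rule turned it into [p] in isolation, 'river' would also alternate; but it has [b] in both [ɣoba] and [ɣob].
So /p/ is underlying, and a rule of intervocalic voicing — voiceless stops become voiced between vowels — gives [b].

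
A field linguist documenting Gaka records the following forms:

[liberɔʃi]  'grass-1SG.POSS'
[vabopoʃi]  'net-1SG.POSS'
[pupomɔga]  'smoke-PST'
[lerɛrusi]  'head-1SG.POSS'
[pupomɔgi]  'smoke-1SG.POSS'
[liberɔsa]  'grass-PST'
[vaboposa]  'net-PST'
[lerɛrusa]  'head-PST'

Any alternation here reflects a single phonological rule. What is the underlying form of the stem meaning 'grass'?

In [liberɔʃi] and [liberɔsa] the final segment of 'grass' alternates: [ʃ] ~ [s].
The stem 'head' ([lerɛrusi], [lerɛrusa]) shows [s] unchanged in both environments, so [s] cannot be basic with [ʃ] derived before the 1SG.POSS suffix.
Therefore /ʃ/ is basic and [s] is derived by depalatalization (palato-alveolar /ʃ/ becomes [s] when no front vowel follows).
The underlying form of 'grass' is therefore /liberɔʃ/.

/liberɔʃ/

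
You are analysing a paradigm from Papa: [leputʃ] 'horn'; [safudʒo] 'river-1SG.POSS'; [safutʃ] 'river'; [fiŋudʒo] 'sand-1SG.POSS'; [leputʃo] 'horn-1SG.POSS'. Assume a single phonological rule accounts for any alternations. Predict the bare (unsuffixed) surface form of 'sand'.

The stem for 'river' ends in [dʒ] in [safudʒo] but [tʃ] in [safutʃ].
But 'horn' keeps [tʃ] in both environments ([leputʃo], [leputʃ]), so there is no rule changing /tʃ/ to [dʒ] before the 1SG.POSS suffix.
Therefore /dʒ/ is basic and [tʃ] is derived by word-final obstruent devoicing (voiced obstruents become voiceless word-finally).
From [fiŋudʒo] the stem 'sand' is /fiŋudʒ/; word-finally this yields [fiŋutʃ].

[fiŋutʃ]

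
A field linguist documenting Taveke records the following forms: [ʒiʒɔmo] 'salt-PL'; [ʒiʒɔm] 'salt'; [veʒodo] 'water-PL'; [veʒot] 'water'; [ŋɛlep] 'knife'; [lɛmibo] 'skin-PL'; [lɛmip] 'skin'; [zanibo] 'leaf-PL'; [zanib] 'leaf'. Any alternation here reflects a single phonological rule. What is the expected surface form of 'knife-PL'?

The stem for 'skin' ends in [b] in [lɛmibo] but [p] in [lɛmip].
Compare 'leaf', with invariant [b] in [zanibo] and [zanib]: an analysis with underlying /b/ and a rule producing [p] in isolation would wrongly predict alternation here too.
Therefore /p/ is basic and [b] is derived by intervocalic voicing (voiceless stops become voiced between vowels).
The one attested form of 'knife', [ŋɛlep], shows underlying /ŋɛlep/. Applying the same rule between vowels gives [ŋɛlebo].

[ŋɛlebo]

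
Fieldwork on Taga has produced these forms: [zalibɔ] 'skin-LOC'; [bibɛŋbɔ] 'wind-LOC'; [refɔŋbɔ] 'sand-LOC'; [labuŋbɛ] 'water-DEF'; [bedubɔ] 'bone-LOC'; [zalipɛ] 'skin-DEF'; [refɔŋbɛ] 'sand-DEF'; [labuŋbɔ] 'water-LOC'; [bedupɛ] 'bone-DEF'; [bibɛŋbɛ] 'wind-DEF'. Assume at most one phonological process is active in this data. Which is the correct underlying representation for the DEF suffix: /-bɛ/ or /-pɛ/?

The DEF suffix surfaces as [-bɛ] and [-pɛ], depending on the final segment of the stem.
The LOC suffix, which begins with [b], is invariant after every stem; so [b] is not altered by any rule here.
So the underlying form is /-pɛ/, and voiceless stops become voiced after a nasal.

/-pɛ/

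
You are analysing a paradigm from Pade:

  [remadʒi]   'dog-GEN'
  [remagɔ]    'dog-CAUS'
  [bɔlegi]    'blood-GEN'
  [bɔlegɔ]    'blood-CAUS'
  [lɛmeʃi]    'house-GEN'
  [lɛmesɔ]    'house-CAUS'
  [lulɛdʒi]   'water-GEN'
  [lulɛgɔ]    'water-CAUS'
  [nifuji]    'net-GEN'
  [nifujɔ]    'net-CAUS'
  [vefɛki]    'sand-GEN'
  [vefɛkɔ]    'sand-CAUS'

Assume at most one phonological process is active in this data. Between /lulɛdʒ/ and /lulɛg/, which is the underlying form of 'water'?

The root 'water' surfaces as [lulɛdʒi] and [lulɛgɔ], with a stem-final [dʒ] ~ [g] alternation.
Compare 'blood', with invariant [g] in [bɔlegi] and [bɔlegɔ]: an analysis with underlying /g/ and a rule producing [dʒ] before the GEN suffix would wrongly predict alternation here too.
So /dʒ/ is underlying, and a rule of depalatalization — palato-alveolar /dʒ/ and /ʃ/ become [g] and [s] when no front vowel follows — gives [g].

/lulɛdʒ/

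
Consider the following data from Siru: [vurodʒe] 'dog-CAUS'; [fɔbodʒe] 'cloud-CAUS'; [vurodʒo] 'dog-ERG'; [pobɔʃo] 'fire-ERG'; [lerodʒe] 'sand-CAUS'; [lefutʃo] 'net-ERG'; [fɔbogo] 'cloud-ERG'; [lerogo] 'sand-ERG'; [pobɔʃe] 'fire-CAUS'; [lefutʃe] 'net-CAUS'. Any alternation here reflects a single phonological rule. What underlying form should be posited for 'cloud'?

The root 'cloud' surfaces as [fɔbodʒe] and [fɔbogo], with a stem-final [dʒ] ~ [g] alternation.
The stem 'dog' ([vurodʒe], [vurodʒo]) shows [dʒ] unchanged in both environments, so [dʒ] cannot be basic with [g] derived before the ERG suffix.
The underlying segment must be /g/; /g/ becomes palato-alveolar [dʒ] before a front vowel, yielding [dʒ] there.

/fɔbog/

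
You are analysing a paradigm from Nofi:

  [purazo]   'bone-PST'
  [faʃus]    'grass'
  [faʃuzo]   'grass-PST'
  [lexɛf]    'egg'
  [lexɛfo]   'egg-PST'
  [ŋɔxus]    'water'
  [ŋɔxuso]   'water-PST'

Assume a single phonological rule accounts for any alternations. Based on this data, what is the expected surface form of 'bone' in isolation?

In [faʃus] and [faʃuzo] the final segment of 'grass' alternates: [s] ~ [z].
Compare 'water', with invariant [s] in [ŋɔxus] and [ŋɔxuso]: an analysis with underlying /s/ and a rule producing [z] before the PST suffix would wrongly predict alternation here too.
So /z/ is underlying, and a rule of word-final obstruent devoicing — voiced obstruents become voiceless word-finally — gives [s].
From [purazo] the stem 'bone' is /puraz/; word-finally this yields [puras].

[puras]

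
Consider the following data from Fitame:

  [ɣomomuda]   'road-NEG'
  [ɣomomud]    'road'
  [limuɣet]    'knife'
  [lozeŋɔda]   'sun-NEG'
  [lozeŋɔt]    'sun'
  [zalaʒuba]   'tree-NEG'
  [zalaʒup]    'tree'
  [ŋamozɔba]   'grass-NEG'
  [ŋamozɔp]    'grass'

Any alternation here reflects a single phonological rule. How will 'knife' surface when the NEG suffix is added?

[limuɣeda]

In [lozeŋɔda] and [lozeŋɔt] the final segment of 'sun' alternates: [d] ~ [t].
But 'road' keeps [d] in both environments ([ɣomomuda], [ɣomomud]), so there is no rule changing /d/ to [t] in isolation.
Therefore /t/ is basic and [d] is derived by intervocalic voicing (voiceless stops become voiced between vowels).
From [limuɣet] the stem 'knife' is /limuɣet/; between vowels this yields [limuɣeda].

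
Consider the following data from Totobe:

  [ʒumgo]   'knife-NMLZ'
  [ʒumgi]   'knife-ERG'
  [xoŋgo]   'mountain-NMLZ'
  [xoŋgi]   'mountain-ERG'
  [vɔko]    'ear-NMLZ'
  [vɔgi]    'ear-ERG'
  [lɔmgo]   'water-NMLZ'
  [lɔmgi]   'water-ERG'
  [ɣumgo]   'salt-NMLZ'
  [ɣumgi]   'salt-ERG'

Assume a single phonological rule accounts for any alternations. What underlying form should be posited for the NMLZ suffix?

/-ko/

The NMLZ morpheme has two allomorphs, [-go] and [-ko].
By contrast the ERG suffix keeps its initial [g] throughout — that segment must be underlying.
So the underlying form is /-ko/, and voiceless stops become voiced after a nasal.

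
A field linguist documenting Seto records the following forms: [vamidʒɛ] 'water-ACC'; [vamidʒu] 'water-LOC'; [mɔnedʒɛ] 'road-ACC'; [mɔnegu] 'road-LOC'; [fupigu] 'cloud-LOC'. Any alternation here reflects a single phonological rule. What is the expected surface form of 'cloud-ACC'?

The root 'road' surfaces as [mɔnedʒɛ] and [mɔnegu], with a stem-final [dʒ] ~ [g] alternation.
Compare 'water', with invariant [dʒ] in [vamidʒɛ] and [vamidʒu]: an analysis with underlying /dʒ/ and a rule producing [g] before the LOC suffix would wrongly predict alternation here too.
So /g/ is underlying, and a rule of palatalization before a front vowel — /g/ becomes palato-alveolar [dʒ] before a front vowel — gives [dʒ].
From [fupigu] the stem 'cloud' is /fupig/; before a front vowel this yields [fupidʒɛ].

[fupidʒɛ]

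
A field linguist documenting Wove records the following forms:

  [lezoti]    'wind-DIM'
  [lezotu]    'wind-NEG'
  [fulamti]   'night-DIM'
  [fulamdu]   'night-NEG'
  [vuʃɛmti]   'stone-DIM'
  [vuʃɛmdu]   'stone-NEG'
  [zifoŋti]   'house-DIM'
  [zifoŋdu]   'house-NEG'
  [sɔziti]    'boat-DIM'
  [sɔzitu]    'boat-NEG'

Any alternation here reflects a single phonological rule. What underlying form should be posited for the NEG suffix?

/-du/

The NEG suffix surfaces as [-du] and [-tu], depending on the final segment of the stem.
The DIM suffix, which begins with [t], is invariant after every stem; so [t] is not altered by any rule here.
The NEG suffix is therefore /-du/ underlyingly, with post-vocalic devoicing: voiced stops become voiceless after a vowel.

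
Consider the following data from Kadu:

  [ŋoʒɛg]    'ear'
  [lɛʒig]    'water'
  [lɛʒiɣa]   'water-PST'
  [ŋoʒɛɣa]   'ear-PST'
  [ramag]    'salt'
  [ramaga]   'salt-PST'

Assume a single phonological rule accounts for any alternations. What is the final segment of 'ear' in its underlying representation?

/ɣ/

The root 'ear' surfaces as [ŋoʒɛɣa] and [ŋoʒɛg], with a stem-final [ɣ] ~ [g] alternation.
Compare 'salt', with invariant [g] in [ramaga] and [ramag]: an analysis with underlying /g/ and a rule producing [ɣ] before the PST suffix would wrongly predict alternation here too.
Therefore /ɣ/ is basic and [g] is derived by word-final hardening (voiced fricatives become stops word-finally).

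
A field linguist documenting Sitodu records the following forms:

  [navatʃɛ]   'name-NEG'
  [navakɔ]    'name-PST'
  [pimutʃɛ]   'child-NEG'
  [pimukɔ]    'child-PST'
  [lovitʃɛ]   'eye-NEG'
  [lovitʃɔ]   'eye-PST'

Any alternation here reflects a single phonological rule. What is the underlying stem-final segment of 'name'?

/k/

In [navatʃɛ] and [navakɔ] the final segment of 'name' alternates: [tʃ] ~ [k].
If /tʃ/ were underlying and a rule turned it into [k] before the PST suffix, 'eye' would also alternate; but it has [tʃ] in both [lovitʃɛ] and [lovitʃɔ].
The alternation reflects palatalization before a front vowel: /k/ becomes palato-alveolar [tʃ] before a front vowel. /k/ is underlying.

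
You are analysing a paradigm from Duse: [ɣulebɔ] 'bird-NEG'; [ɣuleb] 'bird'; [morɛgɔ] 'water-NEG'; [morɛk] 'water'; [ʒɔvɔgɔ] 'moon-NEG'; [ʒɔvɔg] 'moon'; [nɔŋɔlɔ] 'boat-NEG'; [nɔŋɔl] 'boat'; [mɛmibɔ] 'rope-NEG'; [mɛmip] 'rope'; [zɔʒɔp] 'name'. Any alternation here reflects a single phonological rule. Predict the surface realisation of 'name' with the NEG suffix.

[zɔʒɔbɔ]

In [mɛmibɔ] and [mɛmip] the final segment of 'rope' alternates: [b] ~ [p].
If /b/ were underlying and a rule turned it into [p] in isolation, 'bird' would also alternate; but it has [b] in both [ɣulebɔ] and [ɣuleb].
Therefore /p/ is basic and [b] is derived by intervocalic voicing (voiceless stops become voiced between vowels).
From [zɔʒɔp] the stem 'name' is /zɔʒɔp/; between vowels this yields [zɔʒɔbɔ].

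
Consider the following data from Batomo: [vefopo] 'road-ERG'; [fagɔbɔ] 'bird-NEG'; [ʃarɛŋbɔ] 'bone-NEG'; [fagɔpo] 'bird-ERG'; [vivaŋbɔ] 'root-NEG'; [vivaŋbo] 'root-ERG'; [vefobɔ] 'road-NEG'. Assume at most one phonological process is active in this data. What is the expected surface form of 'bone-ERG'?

The ERG morpheme has two allomorphs, [-bo] and [-po].
By contrast the NEG suffix keeps its initial [b] throughout — that segment must be underlying.
The ERG suffix is therefore /-po/ underlyingly, with post-nasal voicing: voiceless stops become voiced after a nasal.
After 'bone', which ends in a nasal, the suffix surfaces as [-bo], giving [ʃarɛŋbo].

[ʃarɛŋbo]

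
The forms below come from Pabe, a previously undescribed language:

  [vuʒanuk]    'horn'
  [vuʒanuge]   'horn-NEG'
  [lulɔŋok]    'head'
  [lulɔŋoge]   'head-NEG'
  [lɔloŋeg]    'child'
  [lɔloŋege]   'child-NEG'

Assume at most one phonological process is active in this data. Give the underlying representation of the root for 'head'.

/lulɔŋok/

In [lulɔŋok] and [lulɔŋoge] the final segment of 'head' alternates: [k] ~ [g].
But 'child' keeps [g] in both environments ([lɔloŋeg], [lɔloŋege]), so there is no rule changing /g/ to [k] in isolation.
The underlying segment must be /k/; voiceless stops become voiced between vowels, yielding [g] there.
So 'head' = /lulɔŋok/.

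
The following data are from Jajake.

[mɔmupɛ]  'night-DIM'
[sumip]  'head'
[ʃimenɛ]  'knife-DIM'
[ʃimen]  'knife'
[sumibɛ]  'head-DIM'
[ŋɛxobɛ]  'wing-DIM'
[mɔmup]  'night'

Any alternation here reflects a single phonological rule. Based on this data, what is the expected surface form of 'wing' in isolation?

[ŋɛxop]

'head' shows [p] ~ [b] at the end of the stem ([sumip] vs [sumibɛ]).
Compare 'night', with invariant [p] in [mɔmup] and [mɔmupɛ]: an analysis with underlying /p/ and a rule producing [b] before the DIM suffix would wrongly predict alternation here too.
The alternation reflects word-final obstruent devoicing: voiced obstruents become voiceless word-finally. /b/ is underlying.
From [ŋɛxobɛ] the stem 'wing' is /ŋɛxob/; word-finally this yields [ŋɛxop].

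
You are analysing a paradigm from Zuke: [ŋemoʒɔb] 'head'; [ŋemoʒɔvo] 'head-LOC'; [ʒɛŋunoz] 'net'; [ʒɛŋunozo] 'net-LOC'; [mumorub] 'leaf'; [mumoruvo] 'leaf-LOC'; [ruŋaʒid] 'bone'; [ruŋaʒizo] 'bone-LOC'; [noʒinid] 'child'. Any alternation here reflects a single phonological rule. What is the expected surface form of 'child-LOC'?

[noʒinizo]

In [ruŋaʒid] and [ruŋaʒizo] the final segment of 'bone' alternates: [d] ~ [z].
But 'net' keeps [z] in both environments ([ʒɛŋunoz], [ʒɛŋunozo]), so there is no rule changing /z/ to [d] in isolation.
The alternation reflects intervocalic spirantization: voiced stops become fricatives between vowels. /d/ is underlying.
The one attested form of 'child', [noʒinid], shows underlying /noʒinid/. Applying the same rule between vowels gives [noʒinizo].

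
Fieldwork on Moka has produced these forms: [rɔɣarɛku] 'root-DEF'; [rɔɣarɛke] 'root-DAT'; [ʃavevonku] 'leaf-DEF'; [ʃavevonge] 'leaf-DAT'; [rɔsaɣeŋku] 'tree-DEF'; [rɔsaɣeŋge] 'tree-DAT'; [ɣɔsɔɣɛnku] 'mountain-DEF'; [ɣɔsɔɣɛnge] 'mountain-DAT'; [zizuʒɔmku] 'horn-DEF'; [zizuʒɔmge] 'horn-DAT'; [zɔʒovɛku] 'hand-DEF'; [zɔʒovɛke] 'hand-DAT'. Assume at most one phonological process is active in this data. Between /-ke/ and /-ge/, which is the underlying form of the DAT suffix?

The DAT suffix surfaces as [-ge] and [-ke], depending on the final segment of the stem.
The DEF suffix, which begins with [k], is invariant after every stem; so [k] is not altered by any rule here.
The DAT suffix is therefore /-ge/ underlyingly, with post-vocalic devoicing: voiced stops become voiceless after a vowel.

/-ge/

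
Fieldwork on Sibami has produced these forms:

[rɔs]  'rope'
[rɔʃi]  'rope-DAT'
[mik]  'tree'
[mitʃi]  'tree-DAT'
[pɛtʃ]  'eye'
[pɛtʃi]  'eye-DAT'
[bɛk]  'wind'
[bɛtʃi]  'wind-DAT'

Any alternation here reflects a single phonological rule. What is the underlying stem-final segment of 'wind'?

/k/

The root 'wind' surfaces as [bɛk] and [bɛtʃi], with a stem-final [k] ~ [tʃ] alternation.
If /tʃ/ were underlying and a rule turned it into [k] in isolation, 'eye' would also alternate; but it has [tʃ] in both [pɛtʃ] and [pɛtʃi].
So /k/ is underlying, and a rule of palatalization before a front vowel — /k/ and /s/ become palato-alveolar [tʃ] and [ʃ] before a front vowel — gives [tʃ].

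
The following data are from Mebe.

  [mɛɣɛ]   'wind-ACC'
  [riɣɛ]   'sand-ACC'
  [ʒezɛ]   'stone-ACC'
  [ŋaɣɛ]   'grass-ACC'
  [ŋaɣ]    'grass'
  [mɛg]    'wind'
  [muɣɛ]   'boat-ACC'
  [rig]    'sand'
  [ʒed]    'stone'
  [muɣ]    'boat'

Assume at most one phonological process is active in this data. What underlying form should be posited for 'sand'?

/rig/

The stem for 'sand' ends in [ɣ] in [riɣɛ] but [g] in [rig].
If /ɣ/ were underlying and a rule turned it into [g] in isolation, 'boat' would also alternate; but it has [ɣ] in both [muɣɛ] and [muɣ].
So /g/ is underlying, and a rule of intervocalic spirantization — voiced stops become fricatives between vowels — gives [ɣ].
The underlying form of 'sand' is therefore /rig/.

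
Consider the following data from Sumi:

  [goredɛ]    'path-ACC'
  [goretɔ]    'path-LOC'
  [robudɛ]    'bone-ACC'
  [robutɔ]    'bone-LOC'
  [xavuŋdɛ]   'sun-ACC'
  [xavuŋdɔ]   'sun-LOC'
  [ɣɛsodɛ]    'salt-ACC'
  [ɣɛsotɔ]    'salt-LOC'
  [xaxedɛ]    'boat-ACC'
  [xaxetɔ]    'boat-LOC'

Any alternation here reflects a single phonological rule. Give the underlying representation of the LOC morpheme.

The LOC suffix surfaces as [-dɔ] and [-tɔ], depending on the final segment of the stem.
The ACC suffix, which begins with [d], is invariant after every stem; so [d] is not altered by any rule here.
The LOC suffix is therefore /-tɔ/ underlyingly, with post-nasal voicing: voiceless stops become voiced after a nasal.

/-tɔ/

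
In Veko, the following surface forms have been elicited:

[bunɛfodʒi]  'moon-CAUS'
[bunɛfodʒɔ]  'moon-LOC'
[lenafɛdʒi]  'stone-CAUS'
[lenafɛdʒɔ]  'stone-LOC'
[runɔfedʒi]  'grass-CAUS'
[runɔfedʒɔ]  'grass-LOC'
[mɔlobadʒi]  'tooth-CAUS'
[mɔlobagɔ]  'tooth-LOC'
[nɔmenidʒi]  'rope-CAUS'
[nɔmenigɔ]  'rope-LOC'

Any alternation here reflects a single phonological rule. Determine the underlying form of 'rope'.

/nɔmenig/

The root 'rope' surfaces as [nɔmenidʒi] and [nɔmenigɔ], with a stem-final [dʒ] ~ [g] alternation.
The stem 'grass' ([runɔfedʒi], [runɔfedʒɔ]) shows [dʒ] unchanged in both environments, so [dʒ] cannot be basic with [g] derived before the LOC suffix.
The underlying segment must be /g/; /g/ becomes palato-alveolar [dʒ] before a front vowel, yielding [dʒ] there.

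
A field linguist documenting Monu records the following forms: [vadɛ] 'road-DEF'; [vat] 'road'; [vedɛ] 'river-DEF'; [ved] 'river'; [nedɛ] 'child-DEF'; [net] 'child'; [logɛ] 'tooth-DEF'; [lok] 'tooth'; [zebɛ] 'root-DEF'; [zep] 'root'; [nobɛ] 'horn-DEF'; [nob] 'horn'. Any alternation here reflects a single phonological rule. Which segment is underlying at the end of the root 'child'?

/t/

In [nedɛ] and [net] the final segment of 'child' alternates: [d] ~ [t].
If /d/ were underlying and a rule turned it into [t] in isolation, 'river' would also alternate; but it has [d] in both [vedɛ] and [ved].
The underlying segment must be /t/; voiceless stops become voiced between vowels, yielding [d] there.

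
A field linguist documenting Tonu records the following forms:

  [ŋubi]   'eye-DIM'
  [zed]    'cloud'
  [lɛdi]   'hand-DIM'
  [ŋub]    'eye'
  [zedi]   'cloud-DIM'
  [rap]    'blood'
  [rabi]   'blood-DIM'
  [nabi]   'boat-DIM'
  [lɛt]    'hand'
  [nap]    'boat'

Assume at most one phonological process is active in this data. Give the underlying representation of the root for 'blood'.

The root 'blood' surfaces as [rap] and [rabi], with a stem-final [p] ~ [b] alternation.
If /b/ were underlying and a rule turned it into [p] in isolation, 'eye' would also alternate; but it has [b] in both [ŋub] and [ŋubi].
So /p/ is underlying, and a rule of intervocalic voicing — voiceless stops become voiced between vowels — gives [b].

/rap/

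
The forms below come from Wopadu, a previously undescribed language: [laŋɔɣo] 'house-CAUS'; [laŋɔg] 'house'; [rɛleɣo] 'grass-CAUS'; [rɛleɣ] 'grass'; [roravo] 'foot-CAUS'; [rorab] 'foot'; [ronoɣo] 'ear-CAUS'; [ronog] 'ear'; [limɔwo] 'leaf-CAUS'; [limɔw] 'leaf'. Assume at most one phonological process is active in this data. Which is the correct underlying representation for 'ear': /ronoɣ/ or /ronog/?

The stem for 'ear' ends in [ɣ] in [ronoɣo] but [g] in [ronog].
The stem 'grass' ([rɛleɣo], [rɛleɣ]) shows [ɣ] unchanged in both environments, so [ɣ] cannot be basic with [g] derived in isolation.
So /g/ is underlying, and a rule of intervocalic spirantization — voiced stops become fricatives between vowels — gives [ɣ].

/ronog/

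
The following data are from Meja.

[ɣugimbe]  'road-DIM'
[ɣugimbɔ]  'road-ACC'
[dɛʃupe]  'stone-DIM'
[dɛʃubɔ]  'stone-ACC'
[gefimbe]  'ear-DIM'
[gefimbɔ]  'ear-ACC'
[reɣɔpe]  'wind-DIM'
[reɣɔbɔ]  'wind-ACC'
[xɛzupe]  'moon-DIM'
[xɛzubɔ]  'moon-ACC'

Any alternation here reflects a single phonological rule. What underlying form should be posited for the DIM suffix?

The DIM suffix surfaces as [-be] and [-pe], depending on the final segment of the stem.
The ACC suffix, which begins with [b], is invariant after every stem; so [b] is not altered by any rule here.
The DIM suffix is therefore /-pe/ underlyingly, with post-nasal voicing: voiceless stops become voiced after a nasal.

/-pe/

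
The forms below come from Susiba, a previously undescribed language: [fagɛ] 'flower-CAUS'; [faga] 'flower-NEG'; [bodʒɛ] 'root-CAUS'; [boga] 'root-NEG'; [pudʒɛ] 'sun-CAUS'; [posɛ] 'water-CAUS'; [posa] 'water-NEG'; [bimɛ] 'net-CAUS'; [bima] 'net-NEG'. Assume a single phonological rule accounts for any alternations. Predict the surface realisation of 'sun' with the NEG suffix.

[puga]

The root 'root' surfaces as [bodʒɛ] and [boga], with a stem-final [dʒ] ~ [g] alternation.
Compare 'flower', with invariant [g] in [fagɛ] and [faga]: an analysis with underlying /g/ and a rule producing [dʒ] before the CAUS suffix would wrongly predict alternation here too.
Therefore /dʒ/ is basic and [g] is derived by depalatalization (palato-alveolar /dʒ/ becomes [g] when no front vowel follows).
From [pudʒɛ] the stem 'sun' is /pudʒ/; when no front vowel follows this yields [puga].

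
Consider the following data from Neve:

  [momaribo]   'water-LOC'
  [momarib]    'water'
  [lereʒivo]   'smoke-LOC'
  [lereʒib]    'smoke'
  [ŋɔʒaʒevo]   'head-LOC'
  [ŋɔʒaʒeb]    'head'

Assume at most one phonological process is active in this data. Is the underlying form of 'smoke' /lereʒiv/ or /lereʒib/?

/lereʒiv/

'smoke' shows [v] ~ [b] at the end of the stem ([lereʒivo] vs [lereʒib]).
The stem 'water' ([momaribo], [momarib]) shows [b] unchanged in both environments, so [b] cannot be basic with [v] derived before the LOC suffix.
The underlying segment must be /v/; voiced fricatives become stops word-finally, yielding [b] there.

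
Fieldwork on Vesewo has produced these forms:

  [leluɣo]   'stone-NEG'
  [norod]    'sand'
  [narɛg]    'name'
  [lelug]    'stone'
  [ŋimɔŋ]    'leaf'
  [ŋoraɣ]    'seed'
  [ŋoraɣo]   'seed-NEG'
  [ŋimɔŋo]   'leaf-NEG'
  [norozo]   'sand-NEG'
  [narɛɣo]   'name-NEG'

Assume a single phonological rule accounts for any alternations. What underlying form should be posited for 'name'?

/narɛg/

The root 'name' surfaces as [narɛg] and [narɛɣo], with a stem-final [g] ~ [ɣ] alternation.
Compare 'seed', with invariant [ɣ] in [ŋoraɣ] and [ŋoraɣo]: an analysis with underlying /ɣ/ and a rule producing [g] in isolation would wrongly predict alternation here too.
The underlying segment must be /g/; voiced stops become fricatives between vowels, yielding [ɣ] there.
The underlying form of 'name' is therefore /narɛg/.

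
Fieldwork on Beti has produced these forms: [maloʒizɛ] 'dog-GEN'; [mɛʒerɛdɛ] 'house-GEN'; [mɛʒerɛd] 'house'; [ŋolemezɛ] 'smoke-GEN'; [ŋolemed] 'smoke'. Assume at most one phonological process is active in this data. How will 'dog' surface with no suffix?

[maloʒid]

The root 'smoke' surfaces as [ŋolemezɛ] and [ŋolemed], with a stem-final [z] ~ [d] alternation.
If /d/ were underlying and a rule turned it into [z] before the GEN suffix, 'house' would also alternate; but it has [d] in both [mɛʒerɛdɛ] and [mɛʒerɛd].
The alternation reflects word-final hardening: voiced fricatives become stops word-finally. /z/ is underlying.
The one attested form of 'dog', [maloʒizɛ], shows underlying /maloʒiz/. Applying the same rule word-finally gives [maloʒid].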